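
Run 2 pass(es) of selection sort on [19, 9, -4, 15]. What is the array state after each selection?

Pass 1: Select minimum -4 at index 2, swap -> [-4, 9, 19, 15]
Pass 2: Select minimum 9 at index 1, swap -> [-4, 9, 19, 15]


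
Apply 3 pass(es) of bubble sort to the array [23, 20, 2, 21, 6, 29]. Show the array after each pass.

After pass 1: [20, 2, 21, 6, 23, 29] (4 swaps)
After pass 2: [2, 20, 6, 21, 23, 29] (2 swaps)
After pass 3: [2, 6, 20, 21, 23, 29] (1 swaps)
Total swaps: 7


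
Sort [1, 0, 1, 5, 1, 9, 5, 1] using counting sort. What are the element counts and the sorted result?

Count array: [1, 4, 0, 0, 0, 2, 0, 0, 0, 1]
(count[i] = number of elements equal to i)
Cumulative count: [1, 5, 5, 5, 5, 7, 7, 7, 7, 8]
Sorted: [0, 1, 1, 1, 1, 5, 5, 9]


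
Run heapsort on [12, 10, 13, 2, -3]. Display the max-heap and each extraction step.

Build heap: [13, 10, 12, 2, -3]
Extract 13: [12, 10, -3, 2, 13]
Extract 12: [10, 2, -3, 12, 13]
Extract 10: [2, -3, 10, 12, 13]
Extract 2: [-3, 2, 10, 12, 13]


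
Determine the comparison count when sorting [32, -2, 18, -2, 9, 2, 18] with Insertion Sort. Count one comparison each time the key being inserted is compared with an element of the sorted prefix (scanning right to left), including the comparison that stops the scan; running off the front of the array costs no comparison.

Insert -2: 32 > -2 (shift), reached front = 1 comparison(s) -> [-2, 32, 18, -2, 9, 2, 18]
Insert 18: 32 > 18 (shift), -2 <= 18 (stop) = 2 comparison(s) -> [-2, 18, 32, -2, 9, 2, 18]
Insert -2: 32 > -2 (shift), 18 > -2 (shift), -2 <= -2 (stop) = 3 comparison(s) -> [-2, -2, 18, 32, 9, 2, 18]
Insert 9: 32 > 9 (shift), 18 > 9 (shift), -2 <= 9 (stop) = 3 comparison(s) -> [-2, -2, 9, 18, 32, 2, 18]
Insert 2: 32 > 2 (shift), 18 > 2 (shift), 9 > 2 (shift), -2 <= 2 (stop) = 4 comparison(s) -> [-2, -2, 2, 9, 18, 32, 18]
Insert 18: 32 > 18 (shift), 18 <= 18 (stop) = 2 comparison(s) -> [-2, -2, 2, 9, 18, 18, 32]
Total comparisons: 1 + 2 + 3 + 3 + 4 + 2 = 15


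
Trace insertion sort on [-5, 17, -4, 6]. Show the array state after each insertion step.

First element -5 is already 'sorted'
Insert 17: shifted 0 elements -> [-5, 17, -4, 6]
Insert -4: shifted 1 elements -> [-5, -4, 17, 6]
Insert 6: shifted 1 elements -> [-5, -4, 6, 17]


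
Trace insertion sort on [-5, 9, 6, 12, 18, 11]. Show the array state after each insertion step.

First element -5 is already 'sorted'
Insert 9: shifted 0 elements -> [-5, 9, 6, 12, 18, 11]
Insert 6: shifted 1 elements -> [-5, 6, 9, 12, 18, 11]
Insert 12: shifted 0 elements -> [-5, 6, 9, 12, 18, 11]
Insert 18: shifted 0 elements -> [-5, 6, 9, 12, 18, 11]
Insert 11: shifted 2 elements -> [-5, 6, 9, 11, 12, 18]


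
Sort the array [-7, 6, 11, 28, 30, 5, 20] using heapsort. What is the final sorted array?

Build heap: [30, 28, 20, -7, 6, 5, 11]
Extract 30: [28, 11, 20, -7, 6, 5, 30]
Extract 28: [20, 11, 5, -7, 6, 28, 30]
Extract 20: [11, 6, 5, -7, 20, 28, 30]
Extract 11: [6, -7, 5, 11, 20, 28, 30]
Extract 6: [5, -7, 6, 11, 20, 28, 30]
Extract 5: [-7, 5, 6, 11, 20, 28, 30]


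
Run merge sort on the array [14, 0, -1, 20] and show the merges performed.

Divide and conquer:
  Merge [14] + [0] -> [0, 14]
  Merge [-1] + [20] -> [-1, 20]
  Merge [0, 14] + [-1, 20] -> [-1, 0, 14, 20]


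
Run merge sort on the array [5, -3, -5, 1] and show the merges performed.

Divide and conquer:
  Merge [5] + [-3] -> [-3, 5]
  Merge [-5] + [1] -> [-5, 1]
  Merge [-3, 5] + [-5, 1] -> [-5, -3, 1, 5]


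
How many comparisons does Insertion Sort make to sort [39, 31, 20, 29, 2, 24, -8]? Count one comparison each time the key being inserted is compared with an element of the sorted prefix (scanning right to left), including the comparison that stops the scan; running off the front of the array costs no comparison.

Insert 31: 39 > 31 (shift), reached front = 1 comparison(s) -> [31, 39, 20, 29, 2, 24, -8]
Insert 20: 39 > 20 (shift), 31 > 20 (shift), reached front = 2 comparison(s) -> [20, 31, 39, 29, 2, 24, -8]
Insert 29: 39 > 29 (shift), 31 > 29 (shift), 20 <= 29 (stop) = 3 comparison(s) -> [20, 29, 31, 39, 2, 24, -8]
Insert 2: 39 > 2 (shift), 31 > 2 (shift), 29 > 2 (shift), 20 > 2 (shift), reached front = 4 comparison(s) -> [2, 20, 29, 31, 39, 24, -8]
Insert 24: 39 > 24 (shift), 31 > 24 (shift), 29 > 24 (shift), 20 <= 24 (stop) = 4 comparison(s) -> [2, 20, 24, 29, 31, 39, -8]
Insert -8: 39 > -8 (shift), 31 > -8 (shift), 29 > -8 (shift), 24 > -8 (shift), 20 > -8 (shift), 2 > -8 (shift), reached front = 6 comparison(s) -> [-8, 2, 20, 24, 29, 31, 39]
Total comparisons: 1 + 2 + 3 + 4 + 4 + 6 = 20


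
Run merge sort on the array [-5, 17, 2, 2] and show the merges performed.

Divide and conquer:
  Merge [-5] + [17] -> [-5, 17]
  Merge [2] + [2] -> [2, 2]
  Merge [-5, 17] + [2, 2] -> [-5, 2, 2, 17]


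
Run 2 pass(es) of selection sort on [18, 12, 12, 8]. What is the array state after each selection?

Pass 1: Select minimum 8 at index 3, swap -> [8, 12, 12, 18]
Pass 2: Select minimum 12 at index 1, swap -> [8, 12, 12, 18]


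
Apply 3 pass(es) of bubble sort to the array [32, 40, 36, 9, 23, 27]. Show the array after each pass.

After pass 1: [32, 36, 9, 23, 27, 40] (4 swaps)
After pass 2: [32, 9, 23, 27, 36, 40] (3 swaps)
After pass 3: [9, 23, 27, 32, 36, 40] (3 swaps)
Total swaps: 10


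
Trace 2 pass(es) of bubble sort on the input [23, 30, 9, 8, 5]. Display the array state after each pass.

After pass 1: [23, 9, 8, 5, 30] (3 swaps)
After pass 2: [9, 8, 5, 23, 30] (3 swaps)
Total swaps: 6


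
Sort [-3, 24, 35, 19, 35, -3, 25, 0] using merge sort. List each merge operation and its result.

Divide and conquer:
  Merge [-3] + [24] -> [-3, 24]
  Merge [35] + [19] -> [19, 35]
  Merge [-3, 24] + [19, 35] -> [-3, 19, 24, 35]
  Merge [35] + [-3] -> [-3, 35]
  Merge [25] + [0] -> [0, 25]
  Merge [-3, 35] + [0, 25] -> [-3, 0, 25, 35]
  Merge [-3, 19, 24, 35] + [-3, 0, 25, 35] -> [-3, -3, 0, 19, 24, 25, 35, 35]


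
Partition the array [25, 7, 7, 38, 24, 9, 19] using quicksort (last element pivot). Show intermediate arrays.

Partition 1: pivot=19 at index 3 -> [7, 7, 9, 19, 24, 25, 38]
Partition 2: pivot=9 at index 2 -> [7, 7, 9, 19, 24, 25, 38]
Partition 3: pivot=7 at index 1 -> [7, 7, 9, 19, 24, 25, 38]
Partition 4: pivot=38 at index 6 -> [7, 7, 9, 19, 24, 25, 38]
Partition 5: pivot=25 at index 5 -> [7, 7, 9, 19, 24, 25, 38]


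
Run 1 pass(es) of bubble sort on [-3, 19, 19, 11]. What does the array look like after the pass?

After pass 1: [-3, 19, 11, 19] (1 swaps)
Total swaps: 1


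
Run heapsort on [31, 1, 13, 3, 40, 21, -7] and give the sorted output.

Build heap: [40, 31, 21, 3, 1, 13, -7]
Extract 40: [31, 3, 21, -7, 1, 13, 40]
Extract 31: [21, 3, 13, -7, 1, 31, 40]
Extract 21: [13, 3, 1, -7, 21, 31, 40]
Extract 13: [3, -7, 1, 13, 21, 31, 40]
Extract 3: [1, -7, 3, 13, 21, 31, 40]
Extract 1: [-7, 1, 3, 13, 21, 31, 40]


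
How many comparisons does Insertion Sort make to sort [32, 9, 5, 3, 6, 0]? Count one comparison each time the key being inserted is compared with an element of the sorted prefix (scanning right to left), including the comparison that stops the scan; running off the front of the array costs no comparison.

Insert 9: 32 > 9 (shift), reached front = 1 comparison(s) -> [9, 32, 5, 3, 6, 0]
Insert 5: 32 > 5 (shift), 9 > 5 (shift), reached front = 2 comparison(s) -> [5, 9, 32, 3, 6, 0]
Insert 3: 32 > 3 (shift), 9 > 3 (shift), 5 > 3 (shift), reached front = 3 comparison(s) -> [3, 5, 9, 32, 6, 0]
Insert 6: 32 > 6 (shift), 9 > 6 (shift), 5 <= 6 (stop) = 3 comparison(s) -> [3, 5, 6, 9, 32, 0]
Insert 0: 32 > 0 (shift), 9 > 0 (shift), 6 > 0 (shift), 5 > 0 (shift), 3 > 0 (shift), reached front = 5 comparison(s) -> [0, 3, 5, 6, 9, 32]
Total comparisons: 1 + 2 + 3 + 3 + 5 = 14


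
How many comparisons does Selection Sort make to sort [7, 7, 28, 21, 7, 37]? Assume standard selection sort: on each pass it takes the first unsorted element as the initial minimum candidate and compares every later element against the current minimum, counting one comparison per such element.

Pass 1: scan indices 1..5 for the minimum = 5 comparison(s); min is 7, place at index 0 -> [7, 7, 28, 21, 7, 37]
Pass 2: scan indices 2..5 for the minimum = 4 comparison(s); min is 7, place at index 1 -> [7, 7, 28, 21, 7, 37]
Pass 3: scan indices 3..5 for the minimum = 3 comparison(s); min is 7, place at index 2 -> [7, 7, 7, 21, 28, 37]
Pass 4: scan indices 4..5 for the minimum = 2 comparison(s); min is 21, place at index 3 -> [7, 7, 7, 21, 28, 37]
Pass 5: scan indices 5..5 for the minimum = 1 comparison(s); min is 28, place at index 4 -> [7, 7, 7, 21, 28, 37]
Selection sort always scans the whole unsorted suffix, so the count is (n-1) + (n-2) + ... + 1 = n(n-1)/2 = 6*5/2 = 15 regardless of the input order.
Total comparisons: 5 + 4 + 3 + 2 + 1 = 15


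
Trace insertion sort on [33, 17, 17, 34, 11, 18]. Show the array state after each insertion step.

First element 33 is already 'sorted'
Insert 17: shifted 1 elements -> [17, 33, 17, 34, 11, 18]
Insert 17: shifted 1 elements -> [17, 17, 33, 34, 11, 18]
Insert 34: shifted 0 elements -> [17, 17, 33, 34, 11, 18]
Insert 11: shifted 4 elements -> [11, 17, 17, 33, 34, 18]
Insert 18: shifted 2 elements -> [11, 17, 17, 18, 33, 34]


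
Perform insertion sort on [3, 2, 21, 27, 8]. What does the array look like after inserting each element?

First element 3 is already 'sorted'
Insert 2: shifted 1 elements -> [2, 3, 21, 27, 8]
Insert 21: shifted 0 elements -> [2, 3, 21, 27, 8]
Insert 27: shifted 0 elements -> [2, 3, 21, 27, 8]
Insert 8: shifted 2 elements -> [2, 3, 8, 21, 27]


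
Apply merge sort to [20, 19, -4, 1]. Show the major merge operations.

Divide and conquer:
  Merge [20] + [19] -> [19, 20]
  Merge [-4] + [1] -> [-4, 1]
  Merge [19, 20] + [-4, 1] -> [-4, 1, 19, 20]


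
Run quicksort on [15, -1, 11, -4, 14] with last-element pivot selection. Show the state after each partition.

Partition 1: pivot=14 at index 3 -> [-1, 11, -4, 14, 15]
Partition 2: pivot=-4 at index 0 -> [-4, 11, -1, 14, 15]
Partition 3: pivot=-1 at index 1 -> [-4, -1, 11, 14, 15]


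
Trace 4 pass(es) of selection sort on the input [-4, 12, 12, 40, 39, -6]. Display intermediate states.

Pass 1: Select minimum -6 at index 5, swap -> [-6, 12, 12, 40, 39, -4]
Pass 2: Select minimum -4 at index 5, swap -> [-6, -4, 12, 40, 39, 12]
Pass 3: Select minimum 12 at index 2, swap -> [-6, -4, 12, 40, 39, 12]
Pass 4: Select minimum 12 at index 5, swap -> [-6, -4, 12, 12, 39, 40]


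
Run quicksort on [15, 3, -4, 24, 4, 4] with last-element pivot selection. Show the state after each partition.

Partition 1: pivot=4 at index 3 -> [3, -4, 4, 4, 15, 24]
Partition 2: pivot=4 at index 2 -> [3, -4, 4, 4, 15, 24]
Partition 3: pivot=-4 at index 0 -> [-4, 3, 4, 4, 15, 24]
Partition 4: pivot=24 at index 5 -> [-4, 3, 4, 4, 15, 24]


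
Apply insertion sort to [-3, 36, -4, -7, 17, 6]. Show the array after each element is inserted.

First element -3 is already 'sorted'
Insert 36: shifted 0 elements -> [-3, 36, -4, -7, 17, 6]
Insert -4: shifted 2 elements -> [-4, -3, 36, -7, 17, 6]
Insert -7: shifted 3 elements -> [-7, -4, -3, 36, 17, 6]
Insert 17: shifted 1 elements -> [-7, -4, -3, 17, 36, 6]
Insert 6: shifted 2 elements -> [-7, -4, -3, 6, 17, 36]


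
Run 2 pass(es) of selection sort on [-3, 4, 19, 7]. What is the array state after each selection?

Pass 1: Select minimum -3 at index 0, swap -> [-3, 4, 19, 7]
Pass 2: Select minimum 4 at index 1, swap -> [-3, 4, 19, 7]


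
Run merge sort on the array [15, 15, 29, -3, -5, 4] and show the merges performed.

Divide and conquer:
  Merge [15] + [29] -> [15, 29]
  Merge [15] + [15, 29] -> [15, 15, 29]
  Merge [-5] + [4] -> [-5, 4]
  Merge [-3] + [-5, 4] -> [-5, -3, 4]
  Merge [15, 15, 29] + [-5, -3, 4] -> [-5, -3, 4, 15, 15, 29]


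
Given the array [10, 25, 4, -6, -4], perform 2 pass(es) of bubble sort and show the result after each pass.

After pass 1: [10, 4, -6, -4, 25] (3 swaps)
After pass 2: [4, -6, -4, 10, 25] (3 swaps)
Total swaps: 6


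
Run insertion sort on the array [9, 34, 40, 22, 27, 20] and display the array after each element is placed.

First element 9 is already 'sorted'
Insert 34: shifted 0 elements -> [9, 34, 40, 22, 27, 20]
Insert 40: shifted 0 elements -> [9, 34, 40, 22, 27, 20]
Insert 22: shifted 2 elements -> [9, 22, 34, 40, 27, 20]
Insert 27: shifted 2 elements -> [9, 22, 27, 34, 40, 20]
Insert 20: shifted 4 elements -> [9, 20, 22, 27, 34, 40]


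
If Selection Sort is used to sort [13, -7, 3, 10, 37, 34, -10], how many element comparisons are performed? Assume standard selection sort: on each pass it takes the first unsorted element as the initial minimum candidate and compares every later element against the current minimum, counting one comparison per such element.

Pass 1: scan indices 1..6 for the minimum = 6 comparison(s); min is -10, place at index 0 -> [-10, -7, 3, 10, 37, 34, 13]
Pass 2: scan indices 2..6 for the minimum = 5 comparison(s); min is -7, place at index 1 -> [-10, -7, 3, 10, 37, 34, 13]
Pass 3: scan indices 3..6 for the minimum = 4 comparison(s); min is 3, place at index 2 -> [-10, -7, 3, 10, 37, 34, 13]
Pass 4: scan indices 4..6 for the minimum = 3 comparison(s); min is 10, place at index 3 -> [-10, -7, 3, 10, 37, 34, 13]
Pass 5: scan indices 5..6 for the minimum = 2 comparison(s); min is 13, place at index 4 -> [-10, -7, 3, 10, 13, 34, 37]
Pass 6: scan indices 6..6 for the minimum = 1 comparison(s); min is 34, place at index 5 -> [-10, -7, 3, 10, 13, 34, 37]
Selection sort always scans the whole unsorted suffix, so the count is (n-1) + (n-2) + ... + 1 = n(n-1)/2 = 7*6/2 = 21 regardless of the input order.
Total comparisons: 6 + 5 + 4 + 3 + 2 + 1 = 21


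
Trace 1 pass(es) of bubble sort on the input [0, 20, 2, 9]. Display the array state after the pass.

After pass 1: [0, 2, 9, 20] (2 swaps)
Total swaps: 2


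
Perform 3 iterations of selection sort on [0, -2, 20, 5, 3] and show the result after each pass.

Pass 1: Select minimum -2 at index 1, swap -> [-2, 0, 20, 5, 3]
Pass 2: Select minimum 0 at index 1, swap -> [-2, 0, 20, 5, 3]
Pass 3: Select minimum 3 at index 4, swap -> [-2, 0, 3, 5, 20]


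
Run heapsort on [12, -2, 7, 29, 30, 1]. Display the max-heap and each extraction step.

Build heap: [30, 29, 7, 12, -2, 1]
Extract 30: [29, 12, 7, 1, -2, 30]
Extract 29: [12, 1, 7, -2, 29, 30]
Extract 12: [7, 1, -2, 12, 29, 30]
Extract 7: [1, -2, 7, 12, 29, 30]
Extract 1: [-2, 1, 7, 12, 29, 30]


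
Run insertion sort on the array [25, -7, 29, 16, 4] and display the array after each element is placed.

First element 25 is already 'sorted'
Insert -7: shifted 1 elements -> [-7, 25, 29, 16, 4]
Insert 29: shifted 0 elements -> [-7, 25, 29, 16, 4]
Insert 16: shifted 2 elements -> [-7, 16, 25, 29, 4]
Insert 4: shifted 3 elements -> [-7, 4, 16, 25, 29]


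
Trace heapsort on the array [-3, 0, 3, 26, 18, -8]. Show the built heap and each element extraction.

Build heap: [26, 18, 3, 0, -3, -8]
Extract 26: [18, 0, 3, -8, -3, 26]
Extract 18: [3, 0, -3, -8, 18, 26]
Extract 3: [0, -8, -3, 3, 18, 26]
Extract 0: [-3, -8, 0, 3, 18, 26]
Extract -3: [-8, -3, 0, 3, 18, 26]


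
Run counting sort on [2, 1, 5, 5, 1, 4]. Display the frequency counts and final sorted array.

Count array: [0, 2, 1, 0, 1, 2]
(count[i] = number of elements equal to i)
Cumulative count: [0, 2, 3, 3, 4, 6]
Sorted: [1, 1, 2, 4, 5, 5]


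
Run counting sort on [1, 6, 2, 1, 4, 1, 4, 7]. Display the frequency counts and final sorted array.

Count array: [0, 3, 1, 0, 2, 0, 1, 1]
(count[i] = number of elements equal to i)
Cumulative count: [0, 3, 4, 4, 6, 6, 7, 8]
Sorted: [1, 1, 1, 2, 4, 4, 6, 7]


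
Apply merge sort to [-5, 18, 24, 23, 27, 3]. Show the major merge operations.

Divide and conquer:
  Merge [18] + [24] -> [18, 24]
  Merge [-5] + [18, 24] -> [-5, 18, 24]
  Merge [27] + [3] -> [3, 27]
  Merge [23] + [3, 27] -> [3, 23, 27]
  Merge [-5, 18, 24] + [3, 23, 27] -> [-5, 3, 18, 23, 24, 27]


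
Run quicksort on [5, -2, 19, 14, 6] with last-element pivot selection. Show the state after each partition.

Partition 1: pivot=6 at index 2 -> [5, -2, 6, 14, 19]
Partition 2: pivot=-2 at index 0 -> [-2, 5, 6, 14, 19]
Partition 3: pivot=19 at index 4 -> [-2, 5, 6, 14, 19]


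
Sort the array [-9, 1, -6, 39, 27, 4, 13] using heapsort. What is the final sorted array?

Build heap: [39, 27, 13, 1, -9, 4, -6]
Extract 39: [27, 1, 13, -6, -9, 4, 39]
Extract 27: [13, 1, 4, -6, -9, 27, 39]
Extract 13: [4, 1, -9, -6, 13, 27, 39]
Extract 4: [1, -6, -9, 4, 13, 27, 39]
Extract 1: [-6, -9, 1, 4, 13, 27, 39]
Extract -6: [-9, -6, 1, 4, 13, 27, 39]


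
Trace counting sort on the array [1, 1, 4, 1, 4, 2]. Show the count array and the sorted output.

Count array: [0, 3, 1, 0, 2]
(count[i] = number of elements equal to i)
Cumulative count: [0, 3, 4, 4, 6]
Sorted: [1, 1, 1, 2, 4, 4]


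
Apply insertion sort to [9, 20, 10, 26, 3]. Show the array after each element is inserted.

First element 9 is already 'sorted'
Insert 20: shifted 0 elements -> [9, 20, 10, 26, 3]
Insert 10: shifted 1 elements -> [9, 10, 20, 26, 3]
Insert 26: shifted 0 elements -> [9, 10, 20, 26, 3]
Insert 3: shifted 4 elements -> [3, 9, 10, 20, 26]


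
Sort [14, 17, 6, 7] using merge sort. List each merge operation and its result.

Divide and conquer:
  Merge [14] + [17] -> [14, 17]
  Merge [6] + [7] -> [6, 7]
  Merge [14, 17] + [6, 7] -> [6, 7, 14, 17]


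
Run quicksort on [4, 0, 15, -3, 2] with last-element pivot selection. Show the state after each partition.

Partition 1: pivot=2 at index 2 -> [0, -3, 2, 4, 15]
Partition 2: pivot=-3 at index 0 -> [-3, 0, 2, 4, 15]
Partition 3: pivot=15 at index 4 -> [-3, 0, 2, 4, 15]


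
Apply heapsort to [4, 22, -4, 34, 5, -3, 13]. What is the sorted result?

Build heap: [34, 22, 13, 4, 5, -3, -4]
Extract 34: [22, 5, 13, 4, -4, -3, 34]
Extract 22: [13, 5, -3, 4, -4, 22, 34]
Extract 13: [5, 4, -3, -4, 13, 22, 34]
Extract 5: [4, -4, -3, 5, 13, 22, 34]
Extract 4: [-3, -4, 4, 5, 13, 22, 34]
Extract -3: [-4, -3, 4, 5, 13, 22, 34]


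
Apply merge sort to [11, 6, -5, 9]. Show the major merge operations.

Divide and conquer:
  Merge [11] + [6] -> [6, 11]
  Merge [-5] + [9] -> [-5, 9]
  Merge [6, 11] + [-5, 9] -> [-5, 6, 9, 11]


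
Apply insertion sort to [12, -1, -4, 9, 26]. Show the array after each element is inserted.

First element 12 is already 'sorted'
Insert -1: shifted 1 elements -> [-1, 12, -4, 9, 26]
Insert -4: shifted 2 elements -> [-4, -1, 12, 9, 26]
Insert 9: shifted 1 elements -> [-4, -1, 9, 12, 26]
Insert 26: shifted 0 elements -> [-4, -1, 9, 12, 26]


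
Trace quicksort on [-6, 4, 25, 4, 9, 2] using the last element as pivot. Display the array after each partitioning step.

Partition 1: pivot=2 at index 1 -> [-6, 2, 25, 4, 9, 4]
Partition 2: pivot=4 at index 3 -> [-6, 2, 4, 4, 9, 25]
Partition 3: pivot=25 at index 5 -> [-6, 2, 4, 4, 9, 25]


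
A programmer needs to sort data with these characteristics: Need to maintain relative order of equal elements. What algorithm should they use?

Best choice: Merge sort or Insertion sort
Reason: Both are stable; quicksort and heapsort are not stable


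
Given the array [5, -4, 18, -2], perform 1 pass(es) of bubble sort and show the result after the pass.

After pass 1: [-4, 5, -2, 18] (2 swaps)
Total swaps: 2


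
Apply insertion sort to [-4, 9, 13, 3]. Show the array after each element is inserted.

First element -4 is already 'sorted'
Insert 9: shifted 0 elements -> [-4, 9, 13, 3]
Insert 13: shifted 0 elements -> [-4, 9, 13, 3]
Insert 3: shifted 2 elements -> [-4, 3, 9, 13]


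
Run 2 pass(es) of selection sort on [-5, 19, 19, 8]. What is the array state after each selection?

Pass 1: Select minimum -5 at index 0, swap -> [-5, 19, 19, 8]
Pass 2: Select minimum 8 at index 3, swap -> [-5, 8, 19, 19]


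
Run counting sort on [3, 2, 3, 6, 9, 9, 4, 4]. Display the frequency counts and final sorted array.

Count array: [0, 0, 1, 2, 2, 0, 1, 0, 0, 2]
(count[i] = number of elements equal to i)
Cumulative count: [0, 0, 1, 3, 5, 5, 6, 6, 6, 8]
Sorted: [2, 3, 3, 4, 4, 6, 9, 9]


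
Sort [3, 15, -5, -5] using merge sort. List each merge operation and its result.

Divide and conquer:
  Merge [3] + [15] -> [3, 15]
  Merge [-5] + [-5] -> [-5, -5]
  Merge [3, 15] + [-5, -5] -> [-5, -5, 3, 15]


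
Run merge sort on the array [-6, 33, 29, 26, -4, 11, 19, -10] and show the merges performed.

Divide and conquer:
  Merge [-6] + [33] -> [-6, 33]
  Merge [29] + [26] -> [26, 29]
  Merge [-6, 33] + [26, 29] -> [-6, 26, 29, 33]
  Merge [-4] + [11] -> [-4, 11]
  Merge [19] + [-10] -> [-10, 19]
  Merge [-4, 11] + [-10, 19] -> [-10, -4, 11, 19]
  Merge [-6, 26, 29, 33] + [-10, -4, 11, 19] -> [-10, -6, -4, 11, 19, 26, 29, 33]


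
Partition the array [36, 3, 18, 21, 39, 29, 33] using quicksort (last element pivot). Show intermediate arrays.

Partition 1: pivot=33 at index 4 -> [3, 18, 21, 29, 33, 36, 39]
Partition 2: pivot=29 at index 3 -> [3, 18, 21, 29, 33, 36, 39]
Partition 3: pivot=21 at index 2 -> [3, 18, 21, 29, 33, 36, 39]
Partition 4: pivot=18 at index 1 -> [3, 18, 21, 29, 33, 36, 39]
Partition 5: pivot=39 at index 6 -> [3, 18, 21, 29, 33, 36, 39]


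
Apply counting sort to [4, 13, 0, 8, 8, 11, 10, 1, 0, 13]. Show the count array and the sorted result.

Count array: [2, 1, 0, 0, 1, 0, 0, 0, 2, 0, 1, 1, 0, 2]
(count[i] = number of elements equal to i)
Cumulative count: [2, 3, 3, 3, 4, 4, 4, 4, 6, 6, 7, 8, 8, 10]
Sorted: [0, 0, 1, 4, 8, 8, 10, 11, 13, 13]


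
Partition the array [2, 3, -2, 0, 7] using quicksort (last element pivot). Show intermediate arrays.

Partition 1: pivot=7 at index 4 -> [2, 3, -2, 0, 7]
Partition 2: pivot=0 at index 1 -> [-2, 0, 2, 3, 7]
Partition 3: pivot=3 at index 3 -> [-2, 0, 2, 3, 7]


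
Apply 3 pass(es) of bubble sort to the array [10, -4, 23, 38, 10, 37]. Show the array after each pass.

After pass 1: [-4, 10, 23, 10, 37, 38] (3 swaps)
After pass 2: [-4, 10, 10, 23, 37, 38] (1 swaps)
After pass 3: [-4, 10, 10, 23, 37, 38] (0 swaps)
Total swaps: 4


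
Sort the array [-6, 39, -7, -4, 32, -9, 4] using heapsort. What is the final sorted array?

Build heap: [39, 32, 4, -4, -6, -9, -7]
Extract 39: [32, -4, 4, -7, -6, -9, 39]
Extract 32: [4, -4, -9, -7, -6, 32, 39]
Extract 4: [-4, -6, -9, -7, 4, 32, 39]
Extract -4: [-6, -7, -9, -4, 4, 32, 39]
Extract -6: [-7, -9, -6, -4, 4, 32, 39]
Extract -7: [-9, -7, -6, -4, 4, 32, 39]


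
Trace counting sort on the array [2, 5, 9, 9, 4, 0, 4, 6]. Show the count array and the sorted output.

Count array: [1, 0, 1, 0, 2, 1, 1, 0, 0, 2]
(count[i] = number of elements equal to i)
Cumulative count: [1, 1, 2, 2, 4, 5, 6, 6, 6, 8]
Sorted: [0, 2, 4, 4, 5, 6, 9, 9]


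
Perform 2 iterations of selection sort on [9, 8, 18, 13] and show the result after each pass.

Pass 1: Select minimum 8 at index 1, swap -> [8, 9, 18, 13]
Pass 2: Select minimum 9 at index 1, swap -> [8, 9, 18, 13]


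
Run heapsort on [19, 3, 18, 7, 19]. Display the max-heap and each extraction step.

Build heap: [19, 19, 18, 7, 3]
Extract 19: [19, 7, 18, 3, 19]
Extract 19: [18, 7, 3, 19, 19]
Extract 18: [7, 3, 18, 19, 19]
Extract 7: [3, 7, 18, 19, 19]


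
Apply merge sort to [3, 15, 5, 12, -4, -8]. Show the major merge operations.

Divide and conquer:
  Merge [15] + [5] -> [5, 15]
  Merge [3] + [5, 15] -> [3, 5, 15]
  Merge [-4] + [-8] -> [-8, -4]
  Merge [12] + [-8, -4] -> [-8, -4, 12]
  Merge [3, 5, 15] + [-8, -4, 12] -> [-8, -4, 3, 5, 12, 15]


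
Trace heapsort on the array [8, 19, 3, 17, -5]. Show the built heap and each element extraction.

Build heap: [19, 17, 3, 8, -5]
Extract 19: [17, 8, 3, -5, 19]
Extract 17: [8, -5, 3, 17, 19]
Extract 8: [3, -5, 8, 17, 19]
Extract 3: [-5, 3, 8, 17, 19]


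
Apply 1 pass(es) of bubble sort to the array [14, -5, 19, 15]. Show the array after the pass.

After pass 1: [-5, 14, 15, 19] (2 swaps)
Total swaps: 2


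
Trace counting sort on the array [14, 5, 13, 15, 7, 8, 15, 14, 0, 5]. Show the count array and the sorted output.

Count array: [1, 0, 0, 0, 0, 2, 0, 1, 1, 0, 0, 0, 0, 1, 2, 2]
(count[i] = number of elements equal to i)
Cumulative count: [1, 1, 1, 1, 1, 3, 3, 4, 5, 5, 5, 5, 5, 6, 8, 10]
Sorted: [0, 5, 5, 7, 8, 13, 14, 14, 15, 15]


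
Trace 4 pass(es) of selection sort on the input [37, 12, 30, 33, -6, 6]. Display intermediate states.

Pass 1: Select minimum -6 at index 4, swap -> [-6, 12, 30, 33, 37, 6]
Pass 2: Select minimum 6 at index 5, swap -> [-6, 6, 30, 33, 37, 12]
Pass 3: Select minimum 12 at index 5, swap -> [-6, 6, 12, 33, 37, 30]
Pass 4: Select minimum 30 at index 5, swap -> [-6, 6, 12, 30, 37, 33]


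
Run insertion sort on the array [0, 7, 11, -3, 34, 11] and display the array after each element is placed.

First element 0 is already 'sorted'
Insert 7: shifted 0 elements -> [0, 7, 11, -3, 34, 11]
Insert 11: shifted 0 elements -> [0, 7, 11, -3, 34, 11]
Insert -3: shifted 3 elements -> [-3, 0, 7, 11, 34, 11]
Insert 34: shifted 0 elements -> [-3, 0, 7, 11, 34, 11]
Insert 11: shifted 1 elements -> [-3, 0, 7, 11, 11, 34]


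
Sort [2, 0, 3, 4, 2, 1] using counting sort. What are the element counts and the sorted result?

Count array: [1, 1, 2, 1, 1]
(count[i] = number of elements equal to i)
Cumulative count: [1, 2, 4, 5, 6]
Sorted: [0, 1, 2, 2, 3, 4]


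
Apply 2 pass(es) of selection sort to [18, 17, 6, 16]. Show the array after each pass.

Pass 1: Select minimum 6 at index 2, swap -> [6, 17, 18, 16]
Pass 2: Select minimum 16 at index 3, swap -> [6, 16, 18, 17]


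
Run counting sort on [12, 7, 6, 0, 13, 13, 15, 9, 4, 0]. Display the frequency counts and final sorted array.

Count array: [2, 0, 0, 0, 1, 0, 1, 1, 0, 1, 0, 0, 1, 2, 0, 1]
(count[i] = number of elements equal to i)
Cumulative count: [2, 2, 2, 2, 3, 3, 4, 5, 5, 6, 6, 6, 7, 9, 9, 10]
Sorted: [0, 0, 4, 6, 7, 9, 12, 13, 13, 15]


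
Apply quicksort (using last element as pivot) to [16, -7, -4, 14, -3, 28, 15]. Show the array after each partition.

Partition 1: pivot=15 at index 4 -> [-7, -4, 14, -3, 15, 28, 16]
Partition 2: pivot=-3 at index 2 -> [-7, -4, -3, 14, 15, 28, 16]
Partition 3: pivot=-4 at index 1 -> [-7, -4, -3, 14, 15, 28, 16]
Partition 4: pivot=16 at index 5 -> [-7, -4, -3, 14, 15, 16, 28]


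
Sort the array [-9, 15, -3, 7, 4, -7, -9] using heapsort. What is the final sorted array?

Build heap: [15, 7, -3, -9, 4, -7, -9]
Extract 15: [7, 4, -3, -9, -9, -7, 15]
Extract 7: [4, -7, -3, -9, -9, 7, 15]
Extract 4: [-3, -7, -9, -9, 4, 7, 15]
Extract -3: [-7, -9, -9, -3, 4, 7, 15]
Extract -7: [-9, -9, -7, -3, 4, 7, 15]
Extract -9: [-9, -9, -7, -3, 4, 7, 15]


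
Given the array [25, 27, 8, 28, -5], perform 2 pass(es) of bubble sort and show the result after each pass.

After pass 1: [25, 8, 27, -5, 28] (2 swaps)
After pass 2: [8, 25, -5, 27, 28] (2 swaps)
Total swaps: 4


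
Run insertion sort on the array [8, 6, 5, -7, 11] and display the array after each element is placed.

First element 8 is already 'sorted'
Insert 6: shifted 1 elements -> [6, 8, 5, -7, 11]
Insert 5: shifted 2 elements -> [5, 6, 8, -7, 11]
Insert -7: shifted 3 elements -> [-7, 5, 6, 8, 11]
Insert 11: shifted 0 elements -> [-7, 5, 6, 8, 11]


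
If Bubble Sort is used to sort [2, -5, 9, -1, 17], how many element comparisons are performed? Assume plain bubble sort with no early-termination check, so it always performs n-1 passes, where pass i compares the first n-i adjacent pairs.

Pass 1: compare adjacent pairs (0,1)..(3,4) = 4 comparison(s), 2 swap(s) -> [-5, 2, -1, 9, 17]
Pass 2: compare adjacent pairs (0,1)..(2,3) = 3 comparison(s), 1 swap(s) -> [-5, -1, 2, 9, 17]
Pass 3: compare adjacent pairs (0,1)..(1,2) = 2 comparison(s), 0 swap(s) -> [-5, -1, 2, 9, 17]
Pass 4: compare adjacent pairs (0,1)..(0,1) = 1 comparison(s), 0 swap(s) -> [-5, -1, 2, 9, 17]
Total comparisons: 4 + 3 + 2 + 1 = 10


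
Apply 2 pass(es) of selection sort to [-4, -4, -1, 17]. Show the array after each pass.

Pass 1: Select minimum -4 at index 0, swap -> [-4, -4, -1, 17]
Pass 2: Select minimum -4 at index 1, swap -> [-4, -4, -1, 17]


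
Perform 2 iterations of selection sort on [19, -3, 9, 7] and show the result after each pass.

Pass 1: Select minimum -3 at index 1, swap -> [-3, 19, 9, 7]
Pass 2: Select minimum 7 at index 3, swap -> [-3, 7, 9, 19]


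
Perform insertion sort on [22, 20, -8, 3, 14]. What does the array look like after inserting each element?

First element 22 is already 'sorted'
Insert 20: shifted 1 elements -> [20, 22, -8, 3, 14]
Insert -8: shifted 2 elements -> [-8, 20, 22, 3, 14]
Insert 3: shifted 2 elements -> [-8, 3, 20, 22, 14]
Insert 14: shifted 2 elements -> [-8, 3, 14, 20, 22]


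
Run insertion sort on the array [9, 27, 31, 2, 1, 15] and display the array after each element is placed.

First element 9 is already 'sorted'
Insert 27: shifted 0 elements -> [9, 27, 31, 2, 1, 15]
Insert 31: shifted 0 elements -> [9, 27, 31, 2, 1, 15]
Insert 2: shifted 3 elements -> [2, 9, 27, 31, 1, 15]
Insert 1: shifted 4 elements -> [1, 2, 9, 27, 31, 15]
Insert 15: shifted 2 elements -> [1, 2, 9, 15, 27, 31]


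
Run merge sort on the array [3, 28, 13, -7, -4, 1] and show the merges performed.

Divide and conquer:
  Merge [28] + [13] -> [13, 28]
  Merge [3] + [13, 28] -> [3, 13, 28]
  Merge [-4] + [1] -> [-4, 1]
  Merge [-7] + [-4, 1] -> [-7, -4, 1]
  Merge [3, 13, 28] + [-7, -4, 1] -> [-7, -4, 1, 3, 13, 28]


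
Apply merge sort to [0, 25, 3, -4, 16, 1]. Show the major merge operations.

Divide and conquer:
  Merge [25] + [3] -> [3, 25]
  Merge [0] + [3, 25] -> [0, 3, 25]
  Merge [16] + [1] -> [1, 16]
  Merge [-4] + [1, 16] -> [-4, 1, 16]
  Merge [0, 3, 25] + [-4, 1, 16] -> [-4, 0, 1, 3, 16, 25]


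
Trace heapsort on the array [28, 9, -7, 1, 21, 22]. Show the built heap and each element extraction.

Build heap: [28, 21, 22, 1, 9, -7]
Extract 28: [22, 21, -7, 1, 9, 28]
Extract 22: [21, 9, -7, 1, 22, 28]
Extract 21: [9, 1, -7, 21, 22, 28]
Extract 9: [1, -7, 9, 21, 22, 28]
Extract 1: [-7, 1, 9, 21, 22, 28]


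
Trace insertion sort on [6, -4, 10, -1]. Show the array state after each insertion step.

First element 6 is already 'sorted'
Insert -4: shifted 1 elements -> [-4, 6, 10, -1]
Insert 10: shifted 0 elements -> [-4, 6, 10, -1]
Insert -1: shifted 2 elements -> [-4, -1, 6, 10]


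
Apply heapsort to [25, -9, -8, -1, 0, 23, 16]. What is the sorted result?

Build heap: [25, 0, 23, -1, -9, -8, 16]
Extract 25: [23, 0, 16, -1, -9, -8, 25]
Extract 23: [16, 0, -8, -1, -9, 23, 25]
Extract 16: [0, -1, -8, -9, 16, 23, 25]
Extract 0: [-1, -9, -8, 0, 16, 23, 25]
Extract -1: [-8, -9, -1, 0, 16, 23, 25]
Extract -8: [-9, -8, -1, 0, 16, 23, 25]


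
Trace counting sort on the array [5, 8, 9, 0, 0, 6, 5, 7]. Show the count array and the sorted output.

Count array: [2, 0, 0, 0, 0, 2, 1, 1, 1, 1]
(count[i] = number of elements equal to i)
Cumulative count: [2, 2, 2, 2, 2, 4, 5, 6, 7, 8]
Sorted: [0, 0, 5, 5, 6, 7, 8, 9]


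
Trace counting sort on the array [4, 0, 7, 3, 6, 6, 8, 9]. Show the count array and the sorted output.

Count array: [1, 0, 0, 1, 1, 0, 2, 1, 1, 1]
(count[i] = number of elements equal to i)
Cumulative count: [1, 1, 1, 2, 3, 3, 5, 6, 7, 8]
Sorted: [0, 3, 4, 6, 6, 7, 8, 9]


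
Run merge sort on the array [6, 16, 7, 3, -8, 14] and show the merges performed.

Divide and conquer:
  Merge [16] + [7] -> [7, 16]
  Merge [6] + [7, 16] -> [6, 7, 16]
  Merge [-8] + [14] -> [-8, 14]
  Merge [3] + [-8, 14] -> [-8, 3, 14]
  Merge [6, 7, 16] + [-8, 3, 14] -> [-8, 3, 6, 7, 14, 16]


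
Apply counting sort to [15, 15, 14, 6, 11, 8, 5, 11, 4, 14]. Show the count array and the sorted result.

Count array: [0, 0, 0, 0, 1, 1, 1, 0, 1, 0, 0, 2, 0, 0, 2, 2]
(count[i] = number of elements equal to i)
Cumulative count: [0, 0, 0, 0, 1, 2, 3, 3, 4, 4, 4, 6, 6, 6, 8, 10]
Sorted: [4, 5, 6, 8, 11, 11, 14, 14, 15, 15]


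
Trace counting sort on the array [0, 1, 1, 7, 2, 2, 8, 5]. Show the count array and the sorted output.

Count array: [1, 2, 2, 0, 0, 1, 0, 1, 1]
(count[i] = number of elements equal to i)
Cumulative count: [1, 3, 5, 5, 5, 6, 6, 7, 8]
Sorted: [0, 1, 1, 2, 2, 5, 7, 8]


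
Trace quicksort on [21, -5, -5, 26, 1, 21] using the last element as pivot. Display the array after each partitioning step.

Partition 1: pivot=21 at index 4 -> [21, -5, -5, 1, 21, 26]
Partition 2: pivot=1 at index 2 -> [-5, -5, 1, 21, 21, 26]
Partition 3: pivot=-5 at index 1 -> [-5, -5, 1, 21, 21, 26]


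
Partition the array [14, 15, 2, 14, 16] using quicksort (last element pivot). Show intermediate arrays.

Partition 1: pivot=16 at index 4 -> [14, 15, 2, 14, 16]
Partition 2: pivot=14 at index 2 -> [14, 2, 14, 15, 16]
Partition 3: pivot=2 at index 0 -> [2, 14, 14, 15, 16]


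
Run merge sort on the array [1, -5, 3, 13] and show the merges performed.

Divide and conquer:
  Merge [1] + [-5] -> [-5, 1]
  Merge [3] + [13] -> [3, 13]
  Merge [-5, 1] + [3, 13] -> [-5, 1, 3, 13]


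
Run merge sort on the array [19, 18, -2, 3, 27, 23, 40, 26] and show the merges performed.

Divide and conquer:
  Merge [19] + [18] -> [18, 19]
  Merge [-2] + [3] -> [-2, 3]
  Merge [18, 19] + [-2, 3] -> [-2, 3, 18, 19]
  Merge [27] + [23] -> [23, 27]
  Merge [40] + [26] -> [26, 40]
  Merge [23, 27] + [26, 40] -> [23, 26, 27, 40]
  Merge [-2, 3, 18, 19] + [23, 26, 27, 40] -> [-2, 3, 18, 19, 23, 26, 27, 40]


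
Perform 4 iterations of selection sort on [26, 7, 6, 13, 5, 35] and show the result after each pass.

Pass 1: Select minimum 5 at index 4, swap -> [5, 7, 6, 13, 26, 35]
Pass 2: Select minimum 6 at index 2, swap -> [5, 6, 7, 13, 26, 35]
Pass 3: Select minimum 7 at index 2, swap -> [5, 6, 7, 13, 26, 35]
Pass 4: Select minimum 13 at index 3, swap -> [5, 6, 7, 13, 26, 35]


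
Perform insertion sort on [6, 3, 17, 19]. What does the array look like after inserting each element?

First element 6 is already 'sorted'
Insert 3: shifted 1 elements -> [3, 6, 17, 19]
Insert 17: shifted 0 elements -> [3, 6, 17, 19]
Insert 19: shifted 0 elements -> [3, 6, 17, 19]


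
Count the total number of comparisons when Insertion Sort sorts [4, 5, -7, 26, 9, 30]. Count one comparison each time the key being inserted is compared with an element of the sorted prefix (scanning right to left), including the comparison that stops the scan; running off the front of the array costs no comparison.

Insert 5: 4 <= 5 (stop) = 1 comparison(s) -> [4, 5, -7, 26, 9, 30]
Insert -7: 5 > -7 (shift), 4 > -7 (shift), reached front = 2 comparison(s) -> [-7, 4, 5, 26, 9, 30]
Insert 26: 5 <= 26 (stop) = 1 comparison(s) -> [-7, 4, 5, 26, 9, 30]
Insert 9: 26 > 9 (shift), 5 <= 9 (stop) = 2 comparison(s) -> [-7, 4, 5, 9, 26, 30]
Insert 30: 26 <= 30 (stop) = 1 comparison(s) -> [-7, 4, 5, 9, 26, 30]
Total comparisons: 1 + 2 + 1 + 2 + 1 = 7


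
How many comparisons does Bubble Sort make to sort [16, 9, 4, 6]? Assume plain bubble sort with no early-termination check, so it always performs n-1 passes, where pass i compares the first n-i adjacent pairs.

Pass 1: compare adjacent pairs (0,1)..(2,3) = 3 comparison(s), 3 swap(s) -> [9, 4, 6, 16]
Pass 2: compare adjacent pairs (0,1)..(1,2) = 2 comparison(s), 2 swap(s) -> [4, 6, 9, 16]
Pass 3: compare adjacent pairs (0,1)..(0,1) = 1 comparison(s), 0 swap(s) -> [4, 6, 9, 16]
Total comparisons: 3 + 2 + 1 = 6


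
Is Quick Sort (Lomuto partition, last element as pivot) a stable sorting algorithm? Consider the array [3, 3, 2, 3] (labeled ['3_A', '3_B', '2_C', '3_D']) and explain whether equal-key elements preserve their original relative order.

Trace Quick Sort on the labeled array (the key is the number; the letter only tracks identity):
  Partition indices 0..3 around pivot 3_D -> [3_A, 3_B, 2_C, 3_D]
  Partition indices 0..2 around pivot 2_C -> [2_C, 3_B, 3_A, 3_D]
  Partition indices 1..2 around pivot 3_A -> [2_C, 3_B, 3_A, 3_D]
Final order: [2_C, 3_B, 3_A, 3_D]
Equal keys:
  value 3: originally 3_A, 3_B, 3_D; after sorting 3_B, 3_A, 3_D -> order changed
Equal keys were reordered, so Quick Sort is not stable: partition swaps elements across long distances and can reorder equal keys. (One such input is enough; an unstable sort may happen to preserve order on other inputs, but it gives no guarantee.)
Answer: Not stable


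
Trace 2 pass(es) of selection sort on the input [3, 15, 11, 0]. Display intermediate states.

Pass 1: Select minimum 0 at index 3, swap -> [0, 15, 11, 3]
Pass 2: Select minimum 3 at index 3, swap -> [0, 3, 11, 15]


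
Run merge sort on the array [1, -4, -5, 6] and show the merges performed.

Divide and conquer:
  Merge [1] + [-4] -> [-4, 1]
  Merge [-5] + [6] -> [-5, 6]
  Merge [-4, 1] + [-5, 6] -> [-5, -4, 1, 6]


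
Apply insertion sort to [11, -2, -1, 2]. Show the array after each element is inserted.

First element 11 is already 'sorted'
Insert -2: shifted 1 elements -> [-2, 11, -1, 2]
Insert -1: shifted 1 elements -> [-2, -1, 11, 2]
Insert 2: shifted 1 elements -> [-2, -1, 2, 11]


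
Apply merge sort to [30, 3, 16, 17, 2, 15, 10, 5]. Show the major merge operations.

Divide and conquer:
  Merge [30] + [3] -> [3, 30]
  Merge [16] + [17] -> [16, 17]
  Merge [3, 30] + [16, 17] -> [3, 16, 17, 30]
  Merge [2] + [15] -> [2, 15]
  Merge [10] + [5] -> [5, 10]
  Merge [2, 15] + [5, 10] -> [2, 5, 10, 15]
  Merge [3, 16, 17, 30] + [2, 5, 10, 15] -> [2, 3, 5, 10, 15, 16, 17, 30]


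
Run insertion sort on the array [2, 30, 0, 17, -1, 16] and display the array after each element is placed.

First element 2 is already 'sorted'
Insert 30: shifted 0 elements -> [2, 30, 0, 17, -1, 16]
Insert 0: shifted 2 elements -> [0, 2, 30, 17, -1, 16]
Insert 17: shifted 1 elements -> [0, 2, 17, 30, -1, 16]
Insert -1: shifted 4 elements -> [-1, 0, 2, 17, 30, 16]
Insert 16: shifted 2 elements -> [-1, 0, 2, 16, 17, 30]


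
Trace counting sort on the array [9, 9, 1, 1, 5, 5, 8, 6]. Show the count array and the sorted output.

Count array: [0, 2, 0, 0, 0, 2, 1, 0, 1, 2]
(count[i] = number of elements equal to i)
Cumulative count: [0, 2, 2, 2, 2, 4, 5, 5, 6, 8]
Sorted: [1, 1, 5, 5, 6, 8, 9, 9]


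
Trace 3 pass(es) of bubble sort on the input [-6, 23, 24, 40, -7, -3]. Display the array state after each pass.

After pass 1: [-6, 23, 24, -7, -3, 40] (2 swaps)
After pass 2: [-6, 23, -7, -3, 24, 40] (2 swaps)
After pass 3: [-6, -7, -3, 23, 24, 40] (2 swaps)
Total swaps: 6


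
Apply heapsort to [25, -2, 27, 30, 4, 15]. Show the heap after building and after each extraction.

Build heap: [30, 25, 27, -2, 4, 15]
Extract 30: [27, 25, 15, -2, 4, 30]
Extract 27: [25, 4, 15, -2, 27, 30]
Extract 25: [15, 4, -2, 25, 27, 30]
Extract 15: [4, -2, 15, 25, 27, 30]
Extract 4: [-2, 4, 15, 25, 27, 30]


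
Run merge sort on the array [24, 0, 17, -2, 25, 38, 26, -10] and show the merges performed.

Divide and conquer:
  Merge [24] + [0] -> [0, 24]
  Merge [17] + [-2] -> [-2, 17]
  Merge [0, 24] + [-2, 17] -> [-2, 0, 17, 24]
  Merge [25] + [38] -> [25, 38]
  Merge [26] + [-10] -> [-10, 26]
  Merge [25, 38] + [-10, 26] -> [-10, 25, 26, 38]
  Merge [-2, 0, 17, 24] + [-10, 25, 26, 38] -> [-10, -2, 0, 17, 24, 25, 26, 38]


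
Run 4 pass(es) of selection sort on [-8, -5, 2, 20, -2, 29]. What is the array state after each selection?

Pass 1: Select minimum -8 at index 0, swap -> [-8, -5, 2, 20, -2, 29]
Pass 2: Select minimum -5 at index 1, swap -> [-8, -5, 2, 20, -2, 29]
Pass 3: Select minimum -2 at index 4, swap -> [-8, -5, -2, 20, 2, 29]
Pass 4: Select minimum 2 at index 4, swap -> [-8, -5, -2, 2, 20, 29]


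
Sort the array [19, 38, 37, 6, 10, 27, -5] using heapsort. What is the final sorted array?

Build heap: [38, 19, 37, 6, 10, 27, -5]
Extract 38: [37, 19, 27, 6, 10, -5, 38]
Extract 37: [27, 19, -5, 6, 10, 37, 38]
Extract 27: [19, 10, -5, 6, 27, 37, 38]
Extract 19: [10, 6, -5, 19, 27, 37, 38]
Extract 10: [6, -5, 10, 19, 27, 37, 38]
Extract 6: [-5, 6, 10, 19, 27, 37, 38]
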